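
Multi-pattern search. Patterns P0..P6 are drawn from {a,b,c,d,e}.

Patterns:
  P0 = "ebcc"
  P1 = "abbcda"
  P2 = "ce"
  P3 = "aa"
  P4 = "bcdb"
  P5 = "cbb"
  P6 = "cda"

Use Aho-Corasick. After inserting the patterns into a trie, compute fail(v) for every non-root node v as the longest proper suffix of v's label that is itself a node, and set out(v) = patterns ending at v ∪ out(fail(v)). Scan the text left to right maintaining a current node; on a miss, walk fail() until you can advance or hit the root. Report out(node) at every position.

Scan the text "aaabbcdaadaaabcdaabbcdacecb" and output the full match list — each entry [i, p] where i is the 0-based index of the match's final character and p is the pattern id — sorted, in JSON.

Build automaton:
Trie nodes:
  0='ε' goto a→5 b→14 c→11 e→1
  1='e' goto b→2
  2='eb' goto c→3
  3='ebc' goto c→4
  4='ebcc' goto ·  [P0 ends]
  5='a' goto a→13 b→6
  6='ab' goto b→7
  7='abb' goto c→8
  8='abbc' goto d→9
  9='abbcd' goto a→10
  10='abbcda' goto ·  [P1 ends]
  11='c' goto b→18 d→20 e→12
  12='ce' goto ·  [P2 ends]
  13='aa' goto ·  [P3 ends]
  14='b' goto c→15
  15='bc' goto d→16
  16='bcd' goto b→17
  17='bcdb' goto ·  [P4 ends]
  18='cb' goto b→19
  19='cbb' goto ·  [P5 ends]
  20='cd' goto a→21
  21='cda' goto ·  [P6 ends]

Failure links (BFS by depth):
  fail(1) 'e': from fail(0)=0 chase 'e': 0 ⇒ 0;  out=∅∪out(0)=∅
  fail(5) 'a': from fail(0)=0 chase 'a': 0 ⇒ 0;  out=∅∪out(0)=∅
  fail(11) 'c': from fail(0)=0 chase 'c': 0 ⇒ 0;  out=∅∪out(0)=∅
  fail(14) 'b': from fail(0)=0 chase 'b': 0 ⇒ 0;  out=∅∪out(0)=∅
  fail(2) 'eb': from fail(1)=0 chase 'b': 0 ⇒ 14;  out=∅∪out(14)=∅
  fail(6) 'ab': from fail(5)=0 chase 'b': 0 ⇒ 14;  out=∅∪out(14)=∅
  fail(12) 'ce': from fail(11)=0 chase 'e': 0 ⇒ 1;  out={2}∪out(1)={2}
  fail(13) 'aa': from fail(5)=0 chase 'a': 0 ⇒ 5;  out={3}∪out(5)={3}
  fail(15) 'bc': from fail(14)=0 chase 'c': 0 ⇒ 11;  out=∅∪out(11)=∅
  fail(18) 'cb': from fail(11)=0 chase 'b': 0 ⇒ 14;  out=∅∪out(14)=∅
  fail(20) 'cd': from fail(11)=0 chase 'd': 0 ⇒ 0;  out=∅∪out(0)=∅
  fail(3) 'ebc': from fail(2)=14 chase 'c': 14 ⇒ 15;  out=∅∪out(15)=∅
  fail(7) 'abb': from fail(6)=14 chase 'b': 14→0 ⇒ 14;  out=∅∪out(14)=∅
  fail(16) 'bcd': from fail(15)=11 chase 'd': 11 ⇒ 20;  out=∅∪out(20)=∅
  fail(19) 'cbb': from fail(18)=14 chase 'b': 14→0 ⇒ 14;  out={5}∪out(14)={5}
  fail(21) 'cda': from fail(20)=0 chase 'a': 0 ⇒ 5;  out={6}∪out(5)={6}
  fail(4) 'ebcc': from fail(3)=15 chase 'c': 15→11→0 ⇒ 11;  out={0}∪out(11)={0}
  fail(8) 'abbc': from fail(7)=14 chase 'c': 14 ⇒ 15;  out=∅∪out(15)=∅
  fail(17) 'bcdb': from fail(16)=20 chase 'b': 20→0 ⇒ 14;  out={4}∪out(14)={4}
  fail(9) 'abbcd': from fail(8)=15 chase 'd': 15 ⇒ 16;  out=∅∪out(16)=∅
  fail(10) 'abbcda': from fail(9)=16 chase 'a': 16→20 ⇒ 21;  out={1}∪out(21)={1,6}

Run:
pos 0 'a': at 5
pos 1 'a': at 13  → match P3@[0:1]
pos 2 'a': at 13 (via fail)  → match P3@[1:2]
pos 3 'b': at 6 (via fail)
pos 4 'b': at 7
pos 5 'c': at 8
pos 6 'd': at 9
pos 7 'a': at 10  → match P1@[2:7],P6@[5:7]
pos 8 'a': at 13 (via fail)  → match P3@[7:8]
pos 9 'd': at 0 (via fail)
pos 10 'a': at 5
pos 11 'a': at 13  → match P3@[10:11]
pos 12 'a': at 13 (via fail)  → match P3@[11:12]
pos 13 'b': at 6 (via fail)
pos 14 'c': at 15 (via fail)
pos 15 'd': at 16
pos 16 'a': at 21 (via fail)  → match P6@[14:16]
pos 17 'a': at 13 (via fail)  → match P3@[16:17]
pos 18 'b': at 6 (via fail)
pos 19 'b': at 7
pos 20 'c': at 8
pos 21 'd': at 9
pos 22 'a': at 10  → match P1@[17:22],P6@[20:22]
pos 23 'c': at 11 (via fail)
pos 24 'e': at 12  → match P2@[23:24]
pos 25 'c': at 11 (via fail)
pos 26 'b': at 18

Matches: [[1,3],[2,3],[7,1],[7,6],[8,3],[11,3],[12,3],[16,6],[17,3],[22,1],[22,6],[24,2]]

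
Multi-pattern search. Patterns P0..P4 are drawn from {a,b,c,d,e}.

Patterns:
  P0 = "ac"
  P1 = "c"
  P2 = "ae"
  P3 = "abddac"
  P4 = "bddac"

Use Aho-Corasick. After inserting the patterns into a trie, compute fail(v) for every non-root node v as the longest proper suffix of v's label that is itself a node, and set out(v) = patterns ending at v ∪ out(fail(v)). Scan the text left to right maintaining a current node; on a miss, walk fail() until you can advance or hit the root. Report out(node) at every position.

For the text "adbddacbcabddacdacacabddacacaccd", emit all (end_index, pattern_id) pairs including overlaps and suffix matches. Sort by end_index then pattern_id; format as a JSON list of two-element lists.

Construct AC machine:
Trie (insert patterns):
  n0 'ε': a→1 b→10 c→3
  n1 'a': b→5 c→2 e→4
  n2 'ac': ·  [P0 ends]
  n3 'c': ·  [P1 ends]
  n4 'ae': ·  [P2 ends]
  n5 'ab': d→6
  n6 'abd': d→7
  n7 'abdd': a→8
  n8 'abdda': c→9
  n9 'abddac': ·  [P3 ends]
  n10 'b': d→11
  n11 'bd': d→12
  n12 'bdd': a→13
  n13 'bdda': c→14
  n14 'bddac': ·  [P4 ends]

Failure links (BFS by depth):
  fail(1) 'a': from fail(0)=0 chase 'a': 0 ⇒ 0;  out=∅∪out(0)=∅
  fail(3) 'c': from fail(0)=0 chase 'c': 0 ⇒ 0;  out={1}∪out(0)={1}
  fail(10) 'b': from fail(0)=0 chase 'b': 0 ⇒ 0;  out=∅∪out(0)=∅
  fail(2) 'ac': from fail(1)=0 chase 'c': 0 ⇒ 3;  out={0}∪out(3)={0,1}
  fail(4) 'ae': from fail(1)=0 chase 'e': 0 ⇒ 0;  out={2}∪out(0)={2}
  fail(5) 'ab': from fail(1)=0 chase 'b': 0 ⇒ 10;  out=∅∪out(10)=∅
  fail(11) 'bd': from fail(10)=0 chase 'd': 0 ⇒ 0;  out=∅∪out(0)=∅
  fail(6) 'abd': from fail(5)=10 chase 'd': 10 ⇒ 11;  out=∅∪out(11)=∅
  fail(12) 'bdd': from fail(11)=0 chase 'd': 0 ⇒ 0;  out=∅∪out(0)=∅
  fail(7) 'abdd': from fail(6)=11 chase 'd': 11 ⇒ 12;  out=∅∪out(12)=∅
  fail(13) 'bdda': from fail(12)=0 chase 'a': 0 ⇒ 1;  out=∅∪out(1)=∅
  fail(8) 'abdda': from fail(7)=12 chase 'a': 12 ⇒ 13;  out=∅∪out(13)=∅
  fail(14) 'bddac': from fail(13)=1 chase 'c': 1 ⇒ 2;  out={4}∪out(2)={0,1,4}
  fail(9) 'abddac': from fail(8)=13 chase 'c': 13 ⇒ 14;  out={3}∪out(14)={0,1,3,4}

Text stream:
pos 0 'a': at 1
pos 1 'd': at 0 ·f
pos 2 'b': at 10
pos 3 'd': at 11
pos 4 'd': at 12
pos 5 'a': at 13
pos 6 'c': at 14  → match P0@[5:6],P1@[6:6],P4@[2:6]
pos 7 'b': at 10 ·f
pos 8 'c': at 3 ·f  → match P1@[8:8]
pos 9 'a': at 1 ·f
pos 10 'b': at 5
pos 11 'd': at 6
pos 12 'd': at 7
pos 13 'a': at 8
pos 14 'c': at 9  → match P0@[13:14],P1@[14:14],P3@[9:14],P4@[10:14]
pos 15 'd': at 0 ·f
pos 16 'a': at 1
pos 17 'c': at 2  → match P0@[16:17],P1@[17:17]
pos 18 'a': at 1 ·f
pos 19 'c': at 2  → match P0@[18:19],P1@[19:19]
pos 20 'a': at 1 ·f
pos 21 'b': at 5
pos 22 'd': at 6
pos 23 'd': at 7
pos 24 'a': at 8
pos 25 'c': at 9  → match P0@[24:25],P1@[25:25],P3@[20:25],P4@[21:25]
pos 26 'a': at 1 ·f
pos 27 'c': at 2  → match P0@[26:27],P1@[27:27]
pos 28 'a': at 1 ·f
pos 29 'c': at 2  → match P0@[28:29],P1@[29:29]
pos 30 'c': at 3 ·f  → match P1@[30:30]
pos 31 'd': at 0 ·f

Result: [[6,0],[6,1],[6,4],[8,1],[14,0],[14,1],[14,3],[14,4],[17,0],[17,1],[19,0],[19,1],[25,0],[25,1],[25,3],[25,4],[27,0],[27,1],[29,0],[29,1],[30,1]]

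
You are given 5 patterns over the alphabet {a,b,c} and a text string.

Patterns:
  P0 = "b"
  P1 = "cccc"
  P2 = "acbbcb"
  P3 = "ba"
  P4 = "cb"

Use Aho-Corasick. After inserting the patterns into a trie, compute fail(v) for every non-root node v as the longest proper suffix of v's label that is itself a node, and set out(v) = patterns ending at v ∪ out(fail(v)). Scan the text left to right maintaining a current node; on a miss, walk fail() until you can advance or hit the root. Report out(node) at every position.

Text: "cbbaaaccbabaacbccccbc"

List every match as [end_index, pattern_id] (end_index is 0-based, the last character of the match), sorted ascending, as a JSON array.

Construct AC machine:
Trie nodes:
  0='ε' goto a→6 b→1 c→2
  1='b' goto a→12  ←P0
  2='c' goto b→13 c→3
  3='cc' goto c→4
  4='ccc' goto c→5
  5='cccc' goto ·  ←P1
  6='a' goto c→7
  7='ac' goto b→8
  8='acb' goto b→9
  9='acbb' goto c→10
  10='acbbc' goto b→11
  11='acbbcb' goto ·  ←P2
  12='ba' goto ·  ←P3
  13='cb' goto ·  ←P4

BFS fail/out derivation:
  fail(1) 'b': from fail(0)=0 chase 'b': 0 ⇒ 0;  out={0}∪out(0)={0}
  fail(2) 'c': from fail(0)=0 chase 'c': 0 ⇒ 0;  out=∅∪out(0)=∅
  fail(6) 'a': from fail(0)=0 chase 'a': 0 ⇒ 0;  out=∅∪out(0)=∅
  fail(3) 'cc': from fail(2)=0 chase 'c': 0 ⇒ 2;  out=∅∪out(2)=∅
  fail(7) 'ac': from fail(6)=0 chase 'c': 0 ⇒ 2;  out=∅∪out(2)=∅
  fail(12) 'ba': from fail(1)=0 chase 'a': 0 ⇒ 6;  out={3}∪out(6)={3}
  fail(13) 'cb': from fail(2)=0 chase 'b': 0 ⇒ 1;  out={4}∪out(1)={0,4}
  fail(4) 'ccc': from fail(3)=2 chase 'c': 2 ⇒ 3;  out=∅∪out(3)=∅
  fail(8) 'acb': from fail(7)=2 chase 'b': 2 ⇒ 13;  out=∅∪out(13)={0,4}
  fail(5) 'cccc': from fail(4)=3 chase 'c': 3 ⇒ 4;  out={1}∪out(4)={1}
  fail(9) 'acbb': from fail(8)=13 chase 'b': 13→1→0 ⇒ 1;  out=∅∪out(1)={0}
  fail(10) 'acbbc': from fail(9)=1 chase 'c': 1→0 ⇒ 2;  out=∅∪out(2)=∅
  fail(11) 'acbbcb': from fail(10)=2 chase 'b': 2 ⇒ 13;  out={2}∪out(13)={0,2,4}

Run:
pos 0 'c': at 2
pos 1 'b': at 13  ** P0@[1:1],P4@[0:1]
pos 2 'b': at 1 (fail-walked)  ** P0@[2:2]
pos 3 'a': at 12  ** P3@[2:3]
pos 4 'a': at 6 (fail-walked)
pos 5 'a': at 6 (fail-walked)
pos 6 'c': at 7
pos 7 'c': at 3 (fail-walked)
pos 8 'b': at 13 (fail-walked)  ** P0@[8:8],P4@[7:8]
pos 9 'a': at 12 (fail-walked)  ** P3@[8:9]
pos 10 'b': at 1 (fail-walked)  ** P0@[10:10]
pos 11 'a': at 12  ** P3@[10:11]
pos 12 'a': at 6 (fail-walked)
pos 13 'c': at 7
pos 14 'b': at 8  ** P0@[14:14],P4@[13:14]
pos 15 'c': at 2 (fail-walked)
pos 16 'c': at 3
pos 17 'c': at 4
pos 18 'c': at 5  ** P1@[15:18]
pos 19 'b': at 13 (fail-walked)  ** P0@[19:19],P4@[18:19]
pos 20 'c': at 2 (fail-walked)

All matches (sorted): [[1,0],[1,4],[2,0],[3,3],[8,0],[8,4],[9,3],[10,0],[11,3],[14,0],[14,4],[18,1],[19,0],[19,4]]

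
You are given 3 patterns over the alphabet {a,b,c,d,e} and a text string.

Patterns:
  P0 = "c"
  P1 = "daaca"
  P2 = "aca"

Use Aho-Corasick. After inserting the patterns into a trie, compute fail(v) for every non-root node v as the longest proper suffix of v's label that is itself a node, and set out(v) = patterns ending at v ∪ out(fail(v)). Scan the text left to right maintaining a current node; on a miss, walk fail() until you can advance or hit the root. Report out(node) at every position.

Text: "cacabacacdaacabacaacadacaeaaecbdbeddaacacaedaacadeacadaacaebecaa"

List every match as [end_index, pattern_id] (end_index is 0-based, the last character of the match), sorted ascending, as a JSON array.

Build automaton:
Trie nodes:
  n0 'ε': a→7 c→1 d→2
  n1 'c': ·  ←P0
  n2 'd': a→3
  n3 'da': a→4
  n4 'daa': c→5
  n5 'daac': a→6
  n6 'daaca': ·  ←P1
  n7 'a': c→8
  n8 'ac': a→9
  n9 'aca': ·  ←P2

BFS fail/out derivation:
  fail(1) 'c': from fail(0)=0 chase 'c': 0 ⇒ 0;  out={0}∪out(0)={0}
  fail(2) 'd': from fail(0)=0 chase 'd': 0 ⇒ 0;  out=∅∪out(0)=∅
  fail(7) 'a': from fail(0)=0 chase 'a': 0 ⇒ 0;  out=∅∪out(0)=∅
  fail(3) 'da': from fail(2)=0 chase 'a': 0 ⇒ 7;  out=∅∪out(7)=∅
  fail(8) 'ac': from fail(7)=0 chase 'c': 0 ⇒ 1;  out=∅∪out(1)={0}
  fail(4) 'daa': from fail(3)=7 chase 'a': 7→0 ⇒ 7;  out=∅∪out(7)=∅
  fail(9) 'aca': from fail(8)=1 chase 'a': 1→0 ⇒ 7;  out={2}∪out(7)={2}
  fail(5) 'daac': from fail(4)=7 chase 'c': 7 ⇒ 8;  out=∅∪out(8)={0}
  fail(6) 'daaca': from fail(5)=8 chase 'a': 8 ⇒ 9;  out={1}∪out(9)={1,2}

Scan:
[0] read 'c'  n0⇒n1  ** P0@[0:0]
[1] read 'a'  n1⇒n7 (via fail)
[2] read 'c'  n7⇒n8  ** P0@[2:2]
[3] read 'a'  n8⇒n9  ** P2@[1:3]
[4] read 'b'  n9⇒n0 (via fail)
[5] read 'a'  n0⇒n7
[6] read 'c'  n7⇒n8  ** P0@[6:6]
[7] read 'a'  n8⇒n9  ** P2@[5:7]
[8] read 'c'  n9⇒n8 (via fail)  ** P0@[8:8]
[9] read 'd'  n8⇒n2 (via fail)
[10] read 'a'  n2⇒n3
[11] read 'a'  n3⇒n4
[12] read 'c'  n4⇒n5  ** P0@[12:12]
[13] read 'a'  n5⇒n6  ** P1@[9:13],P2@[11:13]
[14] read 'b'  n6⇒n0 (via fail)
[15] read 'a'  n0⇒n7
[16] read 'c'  n7⇒n8  ** P0@[16:16]
[17] read 'a'  n8⇒n9  ** P2@[15:17]
[18] read 'a'  n9⇒n7 (via fail)
[19] read 'c'  n7⇒n8  ** P0@[19:19]
[20] read 'a'  n8⇒n9  ** P2@[18:20]
[21] read 'd'  n9⇒n2 (via fail)
[22] read 'a'  n2⇒n3
[23] read 'c'  n3⇒n8 (via fail)  ** P0@[23:23]
[24] read 'a'  n8⇒n9  ** P2@[22:24]
[25] read 'e'  n9⇒n0 (via fail)
[26] read 'a'  n0⇒n7
[27] read 'a'  n7⇒n7 (via fail)
[28] read 'e'  n7⇒n0 (via fail)
[29] read 'c'  n0⇒n1  ** P0@[29:29]
[30] read 'b'  n1⇒n0 (via fail)
[31] read 'd'  n0⇒n2
[32] read 'b'  n2⇒n0 (via fail)
[33] read 'e'  n0⇒n0
[34] read 'd'  n0⇒n2
[35] read 'd'  n2⇒n2 (via fail)
[36] read 'a'  n2⇒n3
[37] read 'a'  n3⇒n4
[38] read 'c'  n4⇒n5  ** P0@[38:38]
[39] read 'a'  n5⇒n6  ** P1@[35:39],P2@[37:39]
[40] read 'c'  n6⇒n8 (via fail)  ** P0@[40:40]
[41] read 'a'  n8⇒n9  ** P2@[39:41]
[42] read 'e'  n9⇒n0 (via fail)
[43] read 'd'  n0⇒n2
[44] read 'a'  n2⇒n3
[45] read 'a'  n3⇒n4
[46] read 'c'  n4⇒n5  ** P0@[46:46]
[47] read 'a'  n5⇒n6  ** P1@[43:47],P2@[45:47]
[48] read 'd'  n6⇒n2 (via fail)
[49] read 'e'  n2⇒n0 (via fail)
[50] read 'a'  n0⇒n7
[51] read 'c'  n7⇒n8  ** P0@[51:51]
[52] read 'a'  n8⇒n9  ** P2@[50:52]
[53] read 'd'  n9⇒n2 (via fail)
[54] read 'a'  n2⇒n3
[55] read 'a'  n3⇒n4
[56] read 'c'  n4⇒n5  ** P0@[56:56]
[57] read 'a'  n5⇒n6  ** P1@[53:57],P2@[55:57]
[58] read 'e'  n6⇒n0 (via fail)
[59] read 'b'  n0⇒n0
[60] read 'e'  n0⇒n0
[61] read 'c'  n0⇒n1  ** P0@[61:61]
[62] read 'a'  n1⇒n7 (via fail)
[63] read 'a'  n7⇒n7 (via fail)

Result: [[0,0],[2,0],[3,2],[6,0],[7,2],[8,0],[12,0],[13,1],[13,2],[16,0],[17,2],[19,0],[20,2],[23,0],[24,2],[29,0],[38,0],[39,1],[39,2],[40,0],[41,2],[46,0],[47,1],[47,2],[51,0],[52,2],[56,0],[57,1],[57,2],[61,0]]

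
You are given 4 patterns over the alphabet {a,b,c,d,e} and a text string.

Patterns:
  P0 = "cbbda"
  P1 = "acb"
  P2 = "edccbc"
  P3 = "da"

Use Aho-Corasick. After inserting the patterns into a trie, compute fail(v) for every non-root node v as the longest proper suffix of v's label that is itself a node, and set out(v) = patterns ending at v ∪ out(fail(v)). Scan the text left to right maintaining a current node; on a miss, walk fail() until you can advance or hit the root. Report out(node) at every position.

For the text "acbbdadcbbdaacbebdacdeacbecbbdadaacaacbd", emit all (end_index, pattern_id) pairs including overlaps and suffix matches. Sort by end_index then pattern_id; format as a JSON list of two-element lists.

Build:
Trie (insert patterns):
  n0 'ε': a→6 c→1 d→15 e→9
  n1 'c': b→2
  n2 'cb': b→3
  n3 'cbb': d→4
  n4 'cbbd': a→5
  n5 'cbbda': ·  ←P0
  n6 'a': c→7
  n7 'ac': b→8
  n8 'acb': ·  ←P1
  n9 'e': d→10
  n10 'ed': c→11
  n11 'edc': c→12
  n12 'edcc': b→13
  n13 'edccb': c→14
  n14 'edccbc': ·  ←P2
  n15 'd': a→16
  n16 'da': ·  ←P3

Failure links (BFS by depth):
  fail(1) 'c': from fail(0)=0 chase 'c': 0 ⇒ 0;  out=∅∪out(0)=∅
  fail(6) 'a': from fail(0)=0 chase 'a': 0 ⇒ 0;  out=∅∪out(0)=∅
  fail(9) 'e': from fail(0)=0 chase 'e': 0 ⇒ 0;  out=∅∪out(0)=∅
  fail(15) 'd': from fail(0)=0 chase 'd': 0 ⇒ 0;  out=∅∪out(0)=∅
  fail(2) 'cb': from fail(1)=0 chase 'b': 0 ⇒ 0;  out=∅∪out(0)=∅
  fail(7) 'ac': from fail(6)=0 chase 'c': 0 ⇒ 1;  out=∅∪out(1)=∅
  fail(10) 'ed': from fail(9)=0 chase 'd': 0 ⇒ 15;  out=∅∪out(15)=∅
  fail(16) 'da': from fail(15)=0 chase 'a': 0 ⇒ 6;  out={3}∪out(6)={3}
  fail(3) 'cbb': from fail(2)=0 chase 'b': 0 ⇒ 0;  out=∅∪out(0)=∅
  fail(8) 'acb': from fail(7)=1 chase 'b': 1 ⇒ 2;  out={1}∪out(2)={1}
  fail(11) 'edc': from fail(10)=15 chase 'c': 15→0 ⇒ 1;  out=∅∪out(1)=∅
  fail(4) 'cbbd': from fail(3)=0 chase 'd': 0 ⇒ 15;  out=∅∪out(15)=∅
  fail(12) 'edcc': from fail(11)=1 chase 'c': 1→0 ⇒ 1;  out=∅∪out(1)=∅
  fail(5) 'cbbda': from fail(4)=15 chase 'a': 15 ⇒ 16;  out={0}∪out(16)={0,3}
  fail(13) 'edccb': from fail(12)=1 chase 'b': 1 ⇒ 2;  out=∅∪out(2)=∅
  fail(14) 'edccbc': from fail(13)=2 chase 'c': 2→0 ⇒ 1;  out={2}∪out(1)={2}

Run:
[0] read 'a'  n0⇒n6
[1] read 'c'  n6⇒n7
[2] read 'b'  n7⇒n8  ** P1@[0:2]
[3] read 'b'  n8⇒n3 (via fail)
[4] read 'd'  n3⇒n4
[5] read 'a'  n4⇒n5  ** P0@[1:5],P3@[4:5]
[6] read 'd'  n5⇒n15 (via fail)
[7] read 'c'  n15⇒n1 (via fail)
[8] read 'b'  n1⇒n2
[9] read 'b'  n2⇒n3
[10] read 'd'  n3⇒n4
[11] read 'a'  n4⇒n5  ** P0@[7:11],P3@[10:11]
[12] read 'a'  n5⇒n6 (via fail)
[13] read 'c'  n6⇒n7
[14] read 'b'  n7⇒n8  ** P1@[12:14]
[15] read 'e'  n8⇒n9 (via fail)
[16] read 'b'  n9⇒n0 (via fail)
[17] read 'd'  n0⇒n15
[18] read 'a'  n15⇒n16  ** P3@[17:18]
[19] read 'c'  n16⇒n7 (via fail)
[20] read 'd'  n7⇒n15 (via fail)
[21] read 'e'  n15⇒n9 (via fail)
[22] read 'a'  n9⇒n6 (via fail)
[23] read 'c'  n6⇒n7
[24] read 'b'  n7⇒n8  ** P1@[22:24]
[25] read 'e'  n8⇒n9 (via fail)
[26] read 'c'  n9⇒n1 (via fail)
[27] read 'b'  n1⇒n2
[28] read 'b'  n2⇒n3
[29] read 'd'  n3⇒n4
[30] read 'a'  n4⇒n5  ** P0@[26:30],P3@[29:30]
[31] read 'd'  n5⇒n15 (via fail)
[32] read 'a'  n15⇒n16  ** P3@[31:32]
[33] read 'a'  n16⇒n6 (via fail)
[34] read 'c'  n6⇒n7
[35] read 'a'  n7⇒n6 (via fail)
[36] read 'a'  n6⇒n6 (via fail)
[37] read 'c'  n6⇒n7
[38] read 'b'  n7⇒n8  ** P1@[36:38]
[39] read 'd'  n8⇒n15 (via fail)

Result: [[2,1],[5,0],[5,3],[11,0],[11,3],[14,1],[18,3],[24,1],[30,0],[30,3],[32,3],[38,1]]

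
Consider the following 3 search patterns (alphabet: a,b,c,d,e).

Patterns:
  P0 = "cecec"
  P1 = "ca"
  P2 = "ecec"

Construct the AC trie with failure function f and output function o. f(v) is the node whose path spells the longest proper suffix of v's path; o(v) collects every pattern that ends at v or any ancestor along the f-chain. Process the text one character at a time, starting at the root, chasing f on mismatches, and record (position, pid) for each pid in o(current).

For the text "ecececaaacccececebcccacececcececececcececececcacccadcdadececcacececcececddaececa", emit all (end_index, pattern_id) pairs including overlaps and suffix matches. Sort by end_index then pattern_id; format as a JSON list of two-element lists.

Build automaton:
Trie nodes:
  n0 'ε': c→1 e→7
  n1 'c': a→6 e→2
  n2 'ce': c→3
  n3 'cec': e→4
  n4 'cece': c→5
  n5 'cecec': ·  [P0 ends]
  n6 'ca': ·  [P1 ends]
  n7 'e': c→8
  n8 'ec': e→9
  n9 'ece': c→10
  n10 'ecec': ·  [P2 ends]

BFS fail/out derivation:
  n1('c'): parent n0 fail=0; on 'c' 0 → fail=0;  out ∅∪∅=∅
  n7('e'): parent n0 fail=0; on 'e' 0 → fail=0;  out ∅∪∅=∅
  n2('ce'): parent n1 fail=0; on 'e' 0 → fail=7;  out ∅∪∅=∅
  n6('ca'): parent n1 fail=0; on 'a' 0 → fail=0;  out {1}∪∅={1}
  n8('ec'): parent n7 fail=0; on 'c' 0 → fail=1;  out ∅∪∅=∅
  n3('cec'): parent n2 fail=7; on 'c' 7 → fail=8;  out ∅∪∅=∅
  n9('ece'): parent n8 fail=1; on 'e' 1 → fail=2;  out ∅∪∅=∅
  n4('cece'): parent n3 fail=8; on 'e' 8 → fail=9;  out ∅∪∅=∅
  n10('ecec'): parent n9 fail=2; on 'c' 2 → fail=3;  out {2}∪∅={2}
  n5('cecec'): parent n4 fail=9; on 'c' 9 → fail=10;  out {0}∪{2}={0,2}

Text stream:
[0] read 'e'  n0⇒n7
[1] read 'c'  n7⇒n8
[2] read 'e'  n8⇒n9
[3] read 'c'  n9⇒n10  → match P2@[0:3]
[4] read 'e'  n10⇒n4 ·f
[5] read 'c'  n4⇒n5  → match P0@[1:5],P2@[2:5]
[6] read 'a'  n5⇒n6 ·f  → match P1@[5:6]
[7] read 'a'  n6⇒n0 ·f
[8] read 'a'  n0⇒n0
[9] read 'c'  n0⇒n1
[10] read 'c'  n1⇒n1 ·f
[11] read 'c'  n1⇒n1 ·f
[12] read 'e'  n1⇒n2
[13] read 'c'  n2⇒n3
[14] read 'e'  n3⇒n4
[15] read 'c'  n4⇒n5  → match P0@[11:15],P2@[12:15]
[16] read 'e'  n5⇒n4 ·f
[17] read 'b'  n4⇒n0 ·f
[18] read 'c'  n0⇒n1
[19] read 'c'  n1⇒n1 ·f
[20] read 'c'  n1⇒n1 ·f
[21] read 'a'  n1⇒n6  → match P1@[20:21]
[22] read 'c'  n6⇒n1 ·f
[23] read 'e'  n1⇒n2
[24] read 'c'  n2⇒n3
[25] read 'e'  n3⇒n4
[26] read 'c'  n4⇒n5  → match P0@[22:26],P2@[23:26]
[27] read 'c'  n5⇒n1 ·f
[28] read 'e'  n1⇒n2
[29] read 'c'  n2⇒n3
[30] read 'e'  n3⇒n4
[31] read 'c'  n4⇒n5  → match P0@[27:31],P2@[28:31]
[32] read 'e'  n5⇒n4 ·f
[33] read 'c'  n4⇒n5  → match P0@[29:33],P2@[30:33]
[34] read 'e'  n5⇒n4 ·f
[35] read 'c'  n4⇒n5  → match P0@[31:35],P2@[32:35]
[36] read 'c'  n5⇒n1 ·f
[37] read 'e'  n1⇒n2
[38] read 'c'  n2⇒n3
[39] read 'e'  n3⇒n4
[40] read 'c'  n4⇒n5  → match P0@[36:40],P2@[37:40]
[41] read 'e'  n5⇒n4 ·f
[42] read 'c'  n4⇒n5  → match P0@[38:42],P2@[39:42]
[43] read 'e'  n5⇒n4 ·f
[44] read 'c'  n4⇒n5  → match P0@[40:44],P2@[41:44]
[45] read 'c'  n5⇒n1 ·f
[46] read 'a'  n1⇒n6  → match P1@[45:46]
[47] read 'c'  n6⇒n1 ·f
[48] read 'c'  n1⇒n1 ·f
[49] read 'c'  n1⇒n1 ·f
[50] read 'a'  n1⇒n6  → match P1@[49:50]
[51] read 'd'  n6⇒n0 ·f
[52] read 'c'  n0⇒n1
[53] read 'd'  n1⇒n0 ·f
[54] read 'a'  n0⇒n0
[55] read 'd'  n0⇒n0
[56] read 'e'  n0⇒n7
[57] read 'c'  n7⇒n8
[58] read 'e'  n8⇒n9
[59] read 'c'  n9⇒n10  → match P2@[56:59]
[60] read 'c'  n10⇒n1 ·f
[61] read 'a'  n1⇒n6  → match P1@[60:61]
[62] read 'c'  n6⇒n1 ·f
[63] read 'e'  n1⇒n2
[64] read 'c'  n2⇒n3
[65] read 'e'  n3⇒n4
[66] read 'c'  n4⇒n5  → match P0@[62:66],P2@[63:66]
[67] read 'c'  n5⇒n1 ·f
[68] read 'e'  n1⇒n2
[69] read 'c'  n2⇒n3
[70] read 'e'  n3⇒n4
[71] read 'c'  n4⇒n5  → match P0@[67:71],P2@[68:71]
[72] read 'd'  n5⇒n0 ·f
[73] read 'd'  n0⇒n0
[74] read 'a'  n0⇒n0
[75] read 'e'  n0⇒n7
[76] read 'c'  n7⇒n8
[77] read 'e'  n8⇒n9
[78] read 'c'  n9⇒n10  → match P2@[75:78]
[79] read 'a'  n10⇒n6 ·f  → match P1@[78:79]

All matches (sorted): [[3,2],[5,0],[5,2],[6,1],[15,0],[15,2],[21,1],[26,0],[26,2],[31,0],[31,2],[33,0],[33,2],[35,0],[35,2],[40,0],[40,2],[42,0],[42,2],[44,0],[44,2],[46,1],[50,1],[59,2],[61,1],[66,0],[66,2],[71,0],[71,2],[78,2],[79,1]]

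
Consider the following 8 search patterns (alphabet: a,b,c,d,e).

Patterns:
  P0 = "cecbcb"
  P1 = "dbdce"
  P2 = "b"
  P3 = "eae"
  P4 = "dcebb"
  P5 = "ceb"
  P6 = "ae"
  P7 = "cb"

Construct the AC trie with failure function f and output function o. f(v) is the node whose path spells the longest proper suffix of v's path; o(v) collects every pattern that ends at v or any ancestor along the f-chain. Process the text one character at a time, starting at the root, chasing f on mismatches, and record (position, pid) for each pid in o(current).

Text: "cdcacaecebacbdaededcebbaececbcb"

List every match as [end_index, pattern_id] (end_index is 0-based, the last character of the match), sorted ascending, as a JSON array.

Construct AC machine:
Trie nodes:
  n0 'ε': a→21 b→12 c→1 d→7 e→13
  n1 'c': b→23 e→2
  n2 'ce': b→20 c→3
  n3 'cec': b→4
  n4 'cecb': c→5
  n5 'cecbc': b→6
  n6 'cecbcb': ·  [P0 ends]
  n7 'd': b→8 c→16
  n8 'db': d→9
  n9 'dbd': c→10
  n10 'dbdc': e→11
  n11 'dbdce': ·  [P1 ends]
  n12 'b': ·  [P2 ends]
  n13 'e': a→14
  n14 'ea': e→15
  n15 'eae': ·  [P3 ends]
  n16 'dc': e→17
  n17 'dce': b→18
  n18 'dceb': b→19
  n19 'dcebb': ·  [P4 ends]
  n20 'ceb': ·  [P5 ends]
  n21 'a': e→22
  n22 'ae': ·  [P6 ends]
  n23 'cb': ·  [P7 ends]

Failure links (BFS by depth):
  n1('c'): parent n0 fail=0; on 'c' 0 → fail=0;  out ∅∪∅=∅
  n7('d'): parent n0 fail=0; on 'd' 0 → fail=0;  out ∅∪∅=∅
  n12('b'): parent n0 fail=0; on 'b' 0 → fail=0;  out {2}∪∅={2}
  n13('e'): parent n0 fail=0; on 'e' 0 → fail=0;  out ∅∪∅=∅
  n21('a'): parent n0 fail=0; on 'a' 0 → fail=0;  out ∅∪∅=∅
  n2('ce'): parent n1 fail=0; on 'e' 0 → fail=13;  out ∅∪∅=∅
  n8('db'): parent n7 fail=0; on 'b' 0 → fail=12;  out ∅∪{2}={2}
  n14('ea'): parent n13 fail=0; on 'a' 0 → fail=21;  out ∅∪∅=∅
  n16('dc'): parent n7 fail=0; on 'c' 0 → fail=1;  out ∅∪∅=∅
  n22('ae'): parent n21 fail=0; on 'e' 0 → fail=13;  out {6}∪∅={6}
  n23('cb'): parent n1 fail=0; on 'b' 0 → fail=12;  out {7}∪{2}={2,7}
  n3('cec'): parent n2 fail=13; on 'c' 13→0 → fail=1;  out ∅∪∅=∅
  n9('dbd'): parent n8 fail=12; on 'd' 12→0 → fail=7;  out ∅∪∅=∅
  n15('eae'): parent n14 fail=21; on 'e' 21 → fail=22;  out {3}∪{6}={3,6}
  n17('dce'): parent n16 fail=1; on 'e' 1 → fail=2;  out ∅∪∅=∅
  n20('ceb'): parent n2 fail=13; on 'b' 13→0 → fail=12;  out {5}∪{2}={2,5}
  n4('cecb'): parent n3 fail=1; on 'b' 1 → fail=23;  out ∅∪{2,7}={2,7}
  n10('dbdc'): parent n9 fail=7; on 'c' 7 → fail=16;  out ∅∪∅=∅
  n18('dceb'): parent n17 fail=2; on 'b' 2 → fail=20;  out ∅∪{2,5}={2,5}
  n5('cecbc'): parent n4 fail=23; on 'c' 23→12→0 → fail=1;  out ∅∪∅=∅
  n11('dbdce'): parent n10 fail=16; on 'e' 16 → fail=17;  out {1}∪∅={1}
  n19('dcebb'): parent n18 fail=20; on 'b' 20→12→0 → fail=12;  out {4}∪{2}={2,4}
  n6('cecbcb'): parent n5 fail=1; on 'b' 1 → fail=23;  out {0}∪{2,7}={0,2,7}

Scan:
[0] read 'c'  n0⇒n1
[1] read 'd'  n1⇒n7 (via fail)
[2] read 'c'  n7⇒n16
[3] read 'a'  n16⇒n21 (via fail)
[4] read 'c'  n21⇒n1 (via fail)
[5] read 'a'  n1⇒n21 (via fail)
[6] read 'e'  n21⇒n22  → match P6@[5:6]
[7] read 'c'  n22⇒n1 (via fail)
[8] read 'e'  n1⇒n2
[9] read 'b'  n2⇒n20  → match P2@[9:9],P5@[7:9]
[10] read 'a'  n20⇒n21 (via fail)
[11] read 'c'  n21⇒n1 (via fail)
[12] read 'b'  n1⇒n23  → match P2@[12:12],P7@[11:12]
[13] read 'd'  n23⇒n7 (via fail)
[14] read 'a'  n7⇒n21 (via fail)
[15] read 'e'  n21⇒n22  → match P6@[14:15]
[16] read 'd'  n22⇒n7 (via fail)
[17] read 'e'  n7⇒n13 (via fail)
[18] read 'd'  n13⇒n7 (via fail)
[19] read 'c'  n7⇒n16
[20] read 'e'  n16⇒n17
[21] read 'b'  n17⇒n18  → match P2@[21:21],P5@[19:21]
[22] read 'b'  n18⇒n19  → match P2@[22:22],P4@[18:22]
[23] read 'a'  n19⇒n21 (via fail)
[24] read 'e'  n21⇒n22  → match P6@[23:24]
[25] read 'c'  n22⇒n1 (via fail)
[26] read 'e'  n1⇒n2
[27] read 'c'  n2⇒n3
[28] read 'b'  n3⇒n4  → match P2@[28:28],P7@[27:28]
[29] read 'c'  n4⇒n5
[30] read 'b'  n5⇒n6  → match P0@[25:30],P2@[30:30],P7@[29:30]

Matches: [[6,6],[9,2],[9,5],[12,2],[12,7],[15,6],[21,2],[21,5],[22,2],[22,4],[24,6],[28,2],[28,7],[30,0],[30,2],[30,7]]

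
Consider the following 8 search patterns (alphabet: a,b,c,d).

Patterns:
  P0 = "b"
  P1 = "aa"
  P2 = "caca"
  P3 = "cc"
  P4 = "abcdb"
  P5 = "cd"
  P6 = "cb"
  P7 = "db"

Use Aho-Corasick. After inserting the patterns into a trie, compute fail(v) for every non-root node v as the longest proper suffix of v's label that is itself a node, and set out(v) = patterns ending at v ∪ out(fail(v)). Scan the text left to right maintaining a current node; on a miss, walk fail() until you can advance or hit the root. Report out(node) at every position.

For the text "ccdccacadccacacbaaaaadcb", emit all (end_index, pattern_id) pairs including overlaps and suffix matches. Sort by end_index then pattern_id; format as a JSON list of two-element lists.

Build:
Trie nodes:
  n0 'ε': a→2 b→1 c→4 d→15
  n1 'b': ·  ←P0
  n2 'a': a→3 b→9
  n3 'aa': ·  ←P1
  n4 'c': a→5 b→14 c→8 d→13
  n5 'ca': c→6
  n6 'cac': a→7
  n7 'caca': ·  ←P2
  n8 'cc': ·  ←P3
  n9 'ab': c→10
  n10 'abc': d→11
  n11 'abcd': b→12
  n12 'abcdb': ·  ←P4
  n13 'cd': ·  ←P5
  n14 'cb': ·  ←P6
  n15 'd': b→16
  n16 'db': ·  ←P7

BFS fail/out derivation:
  fail(1) 'b': from fail(0)=0 chase 'b': 0 ⇒ 0;  out={0}∪out(0)={0}
  fail(2) 'a': from fail(0)=0 chase 'a': 0 ⇒ 0;  out=∅∪out(0)=∅
  fail(4) 'c': from fail(0)=0 chase 'c': 0 ⇒ 0;  out=∅∪out(0)=∅
  fail(15) 'd': from fail(0)=0 chase 'd': 0 ⇒ 0;  out=∅∪out(0)=∅
  fail(3) 'aa': from fail(2)=0 chase 'a': 0 ⇒ 2;  out={1}∪out(2)={1}
  fail(5) 'ca': from fail(4)=0 chase 'a': 0 ⇒ 2;  out=∅∪out(2)=∅
  fail(8) 'cc': from fail(4)=0 chase 'c': 0 ⇒ 4;  out={3}∪out(4)={3}
  fail(9) 'ab': from fail(2)=0 chase 'b': 0 ⇒ 1;  out=∅∪out(1)={0}
  fail(13) 'cd': from fail(4)=0 chase 'd': 0 ⇒ 15;  out={5}∪out(15)={5}
  fail(14) 'cb': from fail(4)=0 chase 'b': 0 ⇒ 1;  out={6}∪out(1)={0,6}
  fail(16) 'db': from fail(15)=0 chase 'b': 0 ⇒ 1;  out={7}∪out(1)={0,7}
  fail(6) 'cac': from fail(5)=2 chase 'c': 2→0 ⇒ 4;  out=∅∪out(4)=∅
  fail(10) 'abc': from fail(9)=1 chase 'c': 1→0 ⇒ 4;  out=∅∪out(4)=∅
  fail(7) 'caca': from fail(6)=4 chase 'a': 4 ⇒ 5;  out={2}∪out(5)={2}
  fail(11) 'abcd': from fail(10)=4 chase 'd': 4 ⇒ 13;  out=∅∪out(13)={5}
  fail(12) 'abcdb': from fail(11)=13 chase 'b': 13→15 ⇒ 16;  out={4}∪out(16)={0,4,7}

Text stream:
[0] read 'c'  n0⇒n4
[1] read 'c'  n4⇒n8  ** P3@[0:1]
[2] read 'd'  n8⇒n13 (via fail)  ** P5@[1:2]
[3] read 'c'  n13⇒n4 (via fail)
[4] read 'c'  n4⇒n8  ** P3@[3:4]
[5] read 'a'  n8⇒n5 (via fail)
[6] read 'c'  n5⇒n6
[7] read 'a'  n6⇒n7  ** P2@[4:7]
[8] read 'd'  n7⇒n15 (via fail)
[9] read 'c'  n15⇒n4 (via fail)
[10] read 'c'  n4⇒n8  ** P3@[9:10]
[11] read 'a'  n8⇒n5 (via fail)
[12] read 'c'  n5⇒n6
[13] read 'a'  n6⇒n7  ** P2@[10:13]
[14] read 'c'  n7⇒n6 (via fail)
[15] read 'b'  n6⇒n14 (via fail)  ** P0@[15:15],P6@[14:15]
[16] read 'a'  n14⇒n2 (via fail)
[17] read 'a'  n2⇒n3  ** P1@[16:17]
[18] read 'a'  n3⇒n3 (via fail)  ** P1@[17:18]
[19] read 'a'  n3⇒n3 (via fail)  ** P1@[18:19]
[20] read 'a'  n3⇒n3 (via fail)  ** P1@[19:20]
[21] read 'd'  n3⇒n15 (via fail)
[22] read 'c'  n15⇒n4 (via fail)
[23] read 'b'  n4⇒n14  ** P0@[23:23],P6@[22:23]

Matches: [[1,3],[2,5],[4,3],[7,2],[10,3],[13,2],[15,0],[15,6],[17,1],[18,1],[19,1],[20,1],[23,0],[23,6]]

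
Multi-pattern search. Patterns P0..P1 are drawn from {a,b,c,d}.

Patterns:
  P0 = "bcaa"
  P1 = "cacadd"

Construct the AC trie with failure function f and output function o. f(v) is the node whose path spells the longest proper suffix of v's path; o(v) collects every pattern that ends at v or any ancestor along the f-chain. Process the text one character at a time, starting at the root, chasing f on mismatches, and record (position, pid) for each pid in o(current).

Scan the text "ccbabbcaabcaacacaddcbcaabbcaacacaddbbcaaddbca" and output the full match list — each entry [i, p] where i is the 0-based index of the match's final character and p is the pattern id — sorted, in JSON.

Build automaton:
Trie (insert patterns):
  0='ε' goto b→1 c→5
  1='b' goto c→2
  2='bc' goto a→3
  3='bca' goto a→4
  4='bcaa' goto ·  ←P0
  5='c' goto a→6
  6='ca' goto c→7
  7='cac' goto a→8
  8='caca' goto d→9
  9='cacad' goto d→10
  10='cacadd' goto ·  ←P1

Failure links (BFS by depth):
  fail(1) 'b': from fail(0)=0 chase 'b': 0 ⇒ 0;  out=∅∪out(0)=∅
  fail(5) 'c': from fail(0)=0 chase 'c': 0 ⇒ 0;  out=∅∪out(0)=∅
  fail(2) 'bc': from fail(1)=0 chase 'c': 0 ⇒ 5;  out=∅∪out(5)=∅
  fail(6) 'ca': from fail(5)=0 chase 'a': 0 ⇒ 0;  out=∅∪out(0)=∅
  fail(3) 'bca': from fail(2)=5 chase 'a': 5 ⇒ 6;  out=∅∪out(6)=∅
  fail(7) 'cac': from fail(6)=0 chase 'c': 0 ⇒ 5;  out=∅∪out(5)=∅
  fail(4) 'bcaa': from fail(3)=6 chase 'a': 6→0 ⇒ 0;  out={0}∪out(0)={0}
  fail(8) 'caca': from fail(7)=5 chase 'a': 5 ⇒ 6;  out=∅∪out(6)=∅
  fail(9) 'cacad': from fail(8)=6 chase 'd': 6→0 ⇒ 0;  out=∅∪out(0)=∅
  fail(10) 'cacadd': from fail(9)=0 chase 'd': 0 ⇒ 0;  out={1}∪out(0)={1}

Run:
pos 0 'c': at 5
pos 1 'c': at 5 (fail-walked)
pos 2 'b': at 1 (fail-walked)
pos 3 'a': at 0 (fail-walked)
pos 4 'b': at 1
pos 5 'b': at 1 (fail-walked)
pos 6 'c': at 2
pos 7 'a': at 3
pos 8 'a': at 4  ** P0@[5:8]
pos 9 'b': at 1 (fail-walked)
pos 10 'c': at 2
pos 11 'a': at 3
pos 12 'a': at 4  ** P0@[9:12]
pos 13 'c': at 5 (fail-walked)
pos 14 'a': at 6
pos 15 'c': at 7
pos 16 'a': at 8
pos 17 'd': at 9
pos 18 'd': at 10  ** P1@[13:18]
pos 19 'c': at 5 (fail-walked)
pos 20 'b': at 1 (fail-walked)
pos 21 'c': at 2
pos 22 'a': at 3
pos 23 'a': at 4  ** P0@[20:23]
pos 24 'b': at 1 (fail-walked)
pos 25 'b': at 1 (fail-walked)
pos 26 'c': at 2
pos 27 'a': at 3
pos 28 'a': at 4  ** P0@[25:28]
pos 29 'c': at 5 (fail-walked)
pos 30 'a': at 6
pos 31 'c': at 7
pos 32 'a': at 8
pos 33 'd': at 9
pos 34 'd': at 10  ** P1@[29:34]
pos 35 'b': at 1 (fail-walked)
pos 36 'b': at 1 (fail-walked)
pos 37 'c': at 2
pos 38 'a': at 3
pos 39 'a': at 4  ** P0@[36:39]
pos 40 'd': at 0 (fail-walked)
pos 41 'd': at 0
pos 42 'b': at 1
pos 43 'c': at 2
pos 44 'a': at 3

Matches: [[8,0],[12,0],[18,1],[23,0],[28,0],[34,1],[39,0]]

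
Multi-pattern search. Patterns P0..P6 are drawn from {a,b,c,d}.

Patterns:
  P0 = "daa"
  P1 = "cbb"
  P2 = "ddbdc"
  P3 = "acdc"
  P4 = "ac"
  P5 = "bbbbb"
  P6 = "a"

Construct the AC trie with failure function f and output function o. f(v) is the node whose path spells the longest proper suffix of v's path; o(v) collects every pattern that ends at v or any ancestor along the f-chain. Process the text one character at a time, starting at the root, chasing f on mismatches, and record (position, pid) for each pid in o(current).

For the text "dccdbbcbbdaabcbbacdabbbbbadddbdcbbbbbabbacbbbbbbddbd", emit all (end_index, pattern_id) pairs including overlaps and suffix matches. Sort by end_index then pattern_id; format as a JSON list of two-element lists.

Build automaton:
Trie (insert patterns):
  0='ε' goto a→11 b→15 c→4 d→1
  1='d' goto a→2 d→7
  2='da' goto a→3
  3='daa' goto ·  ←P0
  4='c' goto b→5
  5='cb' goto b→6
  6='cbb' goto ·  ←P1
  7='dd' goto b→8
  8='ddb' goto d→9
  9='ddbd' goto c→10
  10='ddbdc' goto ·  ←P2
  11='a' goto c→12  ←P6
  12='ac' goto d→13  ←P4
  13='acd' goto c→14
  14='acdc' goto ·  ←P3
  15='b' goto b→16
  16='bb' goto b→17
  17='bbb' goto b→18
  18='bbbb' goto b→19
  19='bbbbb' goto ·  ←P5

BFS fail/out derivation:
  n1('d'): parent n0 fail=0; on 'd' 0 → fail=0;  out ∅∪∅=∅
  n4('c'): parent n0 fail=0; on 'c' 0 → fail=0;  out ∅∪∅=∅
  n11('a'): parent n0 fail=0; on 'a' 0 → fail=0;  out {6}∪∅={6}
  n15('b'): parent n0 fail=0; on 'b' 0 → fail=0;  out ∅∪∅=∅
  n2('da'): parent n1 fail=0; on 'a' 0 → fail=11;  out ∅∪{6}={6}
  n5('cb'): parent n4 fail=0; on 'b' 0 → fail=15;  out ∅∪∅=∅
  n7('dd'): parent n1 fail=0; on 'd' 0 → fail=1;  out ∅∪∅=∅
  n12('ac'): parent n11 fail=0; on 'c' 0 → fail=4;  out {4}∪∅={4}
  n16('bb'): parent n15 fail=0; on 'b' 0 → fail=15;  out ∅∪∅=∅
  n3('daa'): parent n2 fail=11; on 'a' 11→0 → fail=11;  out {0}∪{6}={0,6}
  n6('cbb'): parent n5 fail=15; on 'b' 15 → fail=16;  out {1}∪∅={1}
  n8('ddb'): parent n7 fail=1; on 'b' 1→0 → fail=15;  out ∅∪∅=∅
  n13('acd'): parent n12 fail=4; on 'd' 4→0 → fail=1;  out ∅∪∅=∅
  n17('bbb'): parent n16 fail=15; on 'b' 15 → fail=16;  out ∅∪∅=∅
  n9('ddbd'): parent n8 fail=15; on 'd' 15→0 → fail=1;  out ∅∪∅=∅
  n14('acdc'): parent n13 fail=1; on 'c' 1→0 → fail=4;  out {3}∪∅={3}
  n18('bbbb'): parent n17 fail=16; on 'b' 16 → fail=17;  out ∅∪∅=∅
  n10('ddbdc'): parent n9 fail=1; on 'c' 1→0 → fail=4;  out {2}∪∅={2}
  n19('bbbbb'): parent n18 fail=17; on 'b' 17 → fail=18;  out {5}∪∅={5}

Run:
pos 0 'd': at 1
pos 1 'c': at 4 ·f
pos 2 'c': at 4 ·f
pos 3 'd': at 1 ·f
pos 4 'b': at 15 ·f
pos 5 'b': at 16
pos 6 'c': at 4 ·f
pos 7 'b': at 5
pos 8 'b': at 6  ** P1@[6:8]
pos 9 'd': at 1 ·f
pos 10 'a': at 2  ** P6@[10:10]
pos 11 'a': at 3  ** P0@[9:11],P6@[11:11]
pos 12 'b': at 15 ·f
pos 13 'c': at 4 ·f
pos 14 'b': at 5
pos 15 'b': at 6  ** P1@[13:15]
pos 16 'a': at 11 ·f  ** P6@[16:16]
pos 17 'c': at 12  ** P4@[16:17]
pos 18 'd': at 13
pos 19 'a': at 2 ·f  ** P6@[19:19]
pos 20 'b': at 15 ·f
pos 21 'b': at 16
pos 22 'b': at 17
pos 23 'b': at 18
pos 24 'b': at 19  ** P5@[20:24]
pos 25 'a': at 11 ·f  ** P6@[25:25]
pos 26 'd': at 1 ·f
pos 27 'd': at 7
pos 28 'd': at 7 ·f
pos 29 'b': at 8
pos 30 'd': at 9
pos 31 'c': at 10  ** P2@[27:31]
pos 32 'b': at 5 ·f
pos 33 'b': at 6  ** P1@[31:33]
pos 34 'b': at 17 ·f
pos 35 'b': at 18
pos 36 'b': at 19  ** P5@[32:36]
pos 37 'a': at 11 ·f  ** P6@[37:37]
pos 38 'b': at 15 ·f
pos 39 'b': at 16
pos 40 'a': at 11 ·f  ** P6@[40:40]
pos 41 'c': at 12  ** P4@[40:41]
pos 42 'b': at 5 ·f
pos 43 'b': at 6  ** P1@[41:43]
pos 44 'b': at 17 ·f
pos 45 'b': at 18
pos 46 'b': at 19  ** P5@[42:46]
pos 47 'b': at 19 ·f  ** P5@[43:47]
pos 48 'd': at 1 ·f
pos 49 'd': at 7
pos 50 'b': at 8
pos 51 'd': at 9

All matches (sorted): [[8,1],[10,6],[11,0],[11,6],[15,1],[16,6],[17,4],[19,6],[24,5],[25,6],[31,2],[33,1],[36,5],[37,6],[40,6],[41,4],[43,1],[46,5],[47,5]]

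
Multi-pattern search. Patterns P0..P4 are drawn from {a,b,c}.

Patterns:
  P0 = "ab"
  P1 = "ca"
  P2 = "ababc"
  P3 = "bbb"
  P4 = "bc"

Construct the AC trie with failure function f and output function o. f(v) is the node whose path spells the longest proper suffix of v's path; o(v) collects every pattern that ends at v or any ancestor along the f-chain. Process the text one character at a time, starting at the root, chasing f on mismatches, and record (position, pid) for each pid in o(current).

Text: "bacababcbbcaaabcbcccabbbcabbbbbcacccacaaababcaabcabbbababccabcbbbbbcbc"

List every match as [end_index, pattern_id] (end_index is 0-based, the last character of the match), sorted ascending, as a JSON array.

Build automaton:
Trie nodes:
  n0 'ε': a→1 b→8 c→3
  n1 'a': b→2
  n2 'ab': a→5  ←P0
  n3 'c': a→4
  n4 'ca': ·  ←P1
  n5 'aba': b→6
  n6 'abab': c→7
  n7 'ababc': ·  ←P2
  n8 'b': b→9 c→11
  n9 'bb': b→10
  n10 'bbb': ·  ←P3
  n11 'bc': ·  ←P4

BFS fail/out derivation:
  fail(1) 'a': from fail(0)=0 chase 'a': 0 ⇒ 0;  out=∅∪out(0)=∅
  fail(3) 'c': from fail(0)=0 chase 'c': 0 ⇒ 0;  out=∅∪out(0)=∅
  fail(8) 'b': from fail(0)=0 chase 'b': 0 ⇒ 0;  out=∅∪out(0)=∅
  fail(2) 'ab': from fail(1)=0 chase 'b': 0 ⇒ 8;  out={0}∪out(8)={0}
  fail(4) 'ca': from fail(3)=0 chase 'a': 0 ⇒ 1;  out={1}∪out(1)={1}
  fail(9) 'bb': from fail(8)=0 chase 'b': 0 ⇒ 8;  out=∅∪out(8)=∅
  fail(11) 'bc': from fail(8)=0 chase 'c': 0 ⇒ 3;  out={4}∪out(3)={4}
  fail(5) 'aba': from fail(2)=8 chase 'a': 8→0 ⇒ 1;  out=∅∪out(1)=∅
  fail(10) 'bbb': from fail(9)=8 chase 'b': 8 ⇒ 9;  out={3}∪out(9)={3}
  fail(6) 'abab': from fail(5)=1 chase 'b': 1 ⇒ 2;  out=∅∪out(2)={0}
  fail(7) 'ababc': from fail(6)=2 chase 'c': 2→8 ⇒ 11;  out={2}∪out(11)={2,4}

Text stream:
i=0 'b': node 0→8
i=1 'a': node 8→1 (fail-walked)
i=2 'c': node 1→3 (fail-walked)
i=3 'a': node 3→4  → match P1@[2:3]
i=4 'b': node 4→2 (fail-walked)  → match P0@[3:4]
i=5 'a': node 2→5
i=6 'b': node 5→6  → match P0@[5:6]
i=7 'c': node 6→7  → match P2@[3:7],P4@[6:7]
i=8 'b': node 7→8 (fail-walked)
i=9 'b': node 8→9
i=10 'c': node 9→11 (fail-walked)  → match P4@[9:10]
i=11 'a': node 11→4 (fail-walked)  → match P1@[10:11]
i=12 'a': node 4→1 (fail-walked)
i=13 'a': node 1→1 (fail-walked)
i=14 'b': node 1→2  → match P0@[13:14]
i=15 'c': node 2→11 (fail-walked)  → match P4@[14:15]
i=16 'b': node 11→8 (fail-walked)
i=17 'c': node 8→11  → match P4@[16:17]
i=18 'c': node 11→3 (fail-walked)
i=19 'c': node 3→3 (fail-walked)
i=20 'a': node 3→4  → match P1@[19:20]
i=21 'b': node 4→2 (fail-walked)  → match P0@[20:21]
i=22 'b': node 2→9 (fail-walked)
i=23 'b': node 9→10  → match P3@[21:23]
i=24 'c': node 10→11 (fail-walked)  → match P4@[23:24]
i=25 'a': node 11→4 (fail-walked)  → match P1@[24:25]
i=26 'b': node 4→2 (fail-walked)  → match P0@[25:26]
i=27 'b': node 2→9 (fail-walked)
i=28 'b': node 9→10  → match P3@[26:28]
i=29 'b': node 10→10 (fail-walked)  → match P3@[27:29]
i=30 'b': node 10→10 (fail-walked)  → match P3@[28:30]
i=31 'c': node 10→11 (fail-walked)  → match P4@[30:31]
i=32 'a': node 11→4 (fail-walked)  → match P1@[31:32]
i=33 'c': node 4→3 (fail-walked)
i=34 'c': node 3→3 (fail-walked)
i=35 'c': node 3→3 (fail-walked)
i=36 'a': node 3→4  → match P1@[35:36]
i=37 'c': node 4→3 (fail-walked)
i=38 'a': node 3→4  → match P1@[37:38]
i=39 'a': node 4→1 (fail-walked)
i=40 'a': node 1→1 (fail-walked)
i=41 'b': node 1→2  → match P0@[40:41]
i=42 'a': node 2→5
i=43 'b': node 5→6  → match P0@[42:43]
i=44 'c': node 6→7  → match P2@[40:44],P4@[43:44]
i=45 'a': node 7→4 (fail-walked)  → match P1@[44:45]
i=46 'a': node 4→1 (fail-walked)
i=47 'b': node 1→2  → match P0@[46:47]
i=48 'c': node 2→11 (fail-walked)  → match P4@[47:48]
i=49 'a': node 11→4 (fail-walked)  → match P1@[48:49]
i=50 'b': node 4→2 (fail-walked)  → match P0@[49:50]
i=51 'b': node 2→9 (fail-walked)
i=52 'b': node 9→10  → match P3@[50:52]
i=53 'a': node 10→1 (fail-walked)
i=54 'b': node 1→2  → match P0@[53:54]
i=55 'a': node 2→5
i=56 'b': node 5→6  → match P0@[55:56]
i=57 'c': node 6→7  → match P2@[53:57],P4@[56:57]
i=58 'c': node 7→3 (fail-walked)
i=59 'a': node 3→4  → match P1@[58:59]
i=60 'b': node 4→2 (fail-walked)  → match P0@[59:60]
i=61 'c': node 2→11 (fail-walked)  → match P4@[60:61]
i=62 'b': node 11→8 (fail-walked)
i=63 'b': node 8→9
i=64 'b': node 9→10  → match P3@[62:64]
i=65 'b': node 10→10 (fail-walked)  → match P3@[63:65]
i=66 'b': node 10→10 (fail-walked)  → match P3@[64:66]
i=67 'c': node 10→11 (fail-walked)  → match P4@[66:67]
i=68 'b': node 11→8 (fail-walked)
i=69 'c': node 8→11  → match P4@[68:69]

Result: [[3,1],[4,0],[6,0],[7,2],[7,4],[10,4],[11,1],[14,0],[15,4],[17,4],[20,1],[21,0],[23,3],[24,4],[25,1],[26,0],[28,3],[29,3],[30,3],[31,4],[32,1],[36,1],[38,1],[41,0],[43,0],[44,2],[44,4],[45,1],[47,0],[48,4],[49,1],[50,0],[52,3],[54,0],[56,0],[57,2],[57,4],[59,1],[60,0],[61,4],[64,3],[65,3],[66,3],[67,4],[69,4]]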